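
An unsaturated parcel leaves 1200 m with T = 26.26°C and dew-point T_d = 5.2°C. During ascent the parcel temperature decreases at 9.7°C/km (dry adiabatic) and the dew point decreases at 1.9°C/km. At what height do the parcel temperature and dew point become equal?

3900 m

T and T_d converge at 9.7 − 1.9 = 7.8°C per km
Height above start = (26.26 − 5.2) / 7.8 = 2.7 km
LCL altitude = 1200 m + 2700 m = 3900 m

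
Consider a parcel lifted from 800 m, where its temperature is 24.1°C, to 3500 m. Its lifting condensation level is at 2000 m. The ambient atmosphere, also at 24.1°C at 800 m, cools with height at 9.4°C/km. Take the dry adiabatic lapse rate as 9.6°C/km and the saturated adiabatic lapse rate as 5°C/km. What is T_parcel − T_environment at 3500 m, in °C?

+6.36°C (parcel warmer than environment)

Parcel:
  800–2000 m, dry: Δz = 1.2 km ⇒ ΔT = -11.52°C; T = 12.58°C
  2000–3500 m, saturated: Δz = 1.5 km ⇒ ΔT = -7.5°C; T = 5.08°C
Environment:
  800–3500 m, environment: Δz = 2.7 km ⇒ ΔT = -25.38°C; T = -1.28°C
T_parcel − T_env = 5.08 − (-1.28) = +6.36°C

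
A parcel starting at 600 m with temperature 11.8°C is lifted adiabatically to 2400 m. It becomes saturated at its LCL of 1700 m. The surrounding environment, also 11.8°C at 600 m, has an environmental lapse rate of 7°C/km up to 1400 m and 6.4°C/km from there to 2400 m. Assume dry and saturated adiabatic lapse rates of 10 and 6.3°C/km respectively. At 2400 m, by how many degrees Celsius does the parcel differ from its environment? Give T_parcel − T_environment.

Parcel:
  Dry to 1700 m: -10 × 1.1 km = -11°C, so T = 0.8°C.
  Saturated to 2400 m: -6.3 × 0.7 km = -4.41°C, so T = -3.61°C.
Environment:
  Environment, lower layer to 1400 m: -7 × 0.8 km = -5.6°C, so T = 6.2°C.
  Environment, upper layer to 2400 m: -6.4 × 1 km = -6.4°C, so T = -0.2°C.
T_parcel − T_env = -3.61 − (-0.2) = -3.41°C

-3.41°C (parcel cooler than environment)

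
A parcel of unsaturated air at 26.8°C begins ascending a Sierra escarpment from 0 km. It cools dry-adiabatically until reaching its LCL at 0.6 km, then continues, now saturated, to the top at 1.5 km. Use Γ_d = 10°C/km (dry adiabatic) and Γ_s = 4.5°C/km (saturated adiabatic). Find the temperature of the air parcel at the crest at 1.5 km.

Dry to 600 m: -10 × 0.6 km = -6°C, so T = 20.8°C.
Saturated to 1500 m: -4.5 × 0.9 km = -4.05°C, so T = 16.75°C.

16.75°C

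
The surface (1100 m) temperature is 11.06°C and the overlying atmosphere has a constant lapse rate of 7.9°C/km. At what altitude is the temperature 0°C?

2500 m

Height above start = (11.06 − 0) / 7.9 = 1.4 km
Altitude = 1100 m + 1400 m = 2500 m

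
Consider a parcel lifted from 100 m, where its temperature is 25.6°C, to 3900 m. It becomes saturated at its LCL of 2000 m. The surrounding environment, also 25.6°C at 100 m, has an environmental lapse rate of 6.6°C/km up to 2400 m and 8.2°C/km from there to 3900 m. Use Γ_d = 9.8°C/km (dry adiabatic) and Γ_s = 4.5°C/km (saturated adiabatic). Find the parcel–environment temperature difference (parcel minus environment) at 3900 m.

Parcel:
  From 100 m to 2000 m (dry): cools by 9.8 × 1.9 = 18.62°C, giving 6.98°C.
  From 2000 m to 3900 m (saturated): cools by 4.5 × 1.9 = 8.55°C, giving -1.57°C.
Environment:
  From 100 m to 2400 m (environment, lower layer): cools by 6.6 × 2.3 = 15.18°C, giving 10.42°C.
  From 2400 m to 3900 m (environment, upper layer): cools by 8.2 × 1.5 = 12.3°C, giving -1.88°C.
T_parcel − T_env = -1.57 − (-1.88) = +0.31°C

+0.31°C (parcel warmer than environment)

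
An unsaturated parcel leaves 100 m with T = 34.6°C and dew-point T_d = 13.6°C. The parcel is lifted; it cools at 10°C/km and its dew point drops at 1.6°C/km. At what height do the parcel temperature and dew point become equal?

2600 m

T and T_d converge at 10 − 1.6 = 8.4°C per km
Height above start = (34.6 − 13.6) / 8.4 = 2.5 km
LCL altitude = 100 m + 2500 m = 2600 m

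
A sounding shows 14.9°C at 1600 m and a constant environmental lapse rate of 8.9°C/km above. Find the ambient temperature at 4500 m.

1600–4500 m, environmental: Δz = 2.9 km ⇒ ΔT = -25.81°C; T = -10.91°C

-10.91°C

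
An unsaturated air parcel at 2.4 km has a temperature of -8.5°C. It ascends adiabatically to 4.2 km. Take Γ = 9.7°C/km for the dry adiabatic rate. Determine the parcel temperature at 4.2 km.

-25.96°C

2400 → 4200 m (dry adiabatic, 9.7°C/km): ΔT = -9.7 × 1.8 = -17.46°C → T = -25.96°C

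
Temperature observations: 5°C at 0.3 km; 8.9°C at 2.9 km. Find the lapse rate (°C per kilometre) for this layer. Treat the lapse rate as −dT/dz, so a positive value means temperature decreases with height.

Γ = −ΔT/Δz = (5 − 8.9) / (2900 − 300) m
  = -3.9°C / 2.6 km = -1.5°C/km

-1.5°C/km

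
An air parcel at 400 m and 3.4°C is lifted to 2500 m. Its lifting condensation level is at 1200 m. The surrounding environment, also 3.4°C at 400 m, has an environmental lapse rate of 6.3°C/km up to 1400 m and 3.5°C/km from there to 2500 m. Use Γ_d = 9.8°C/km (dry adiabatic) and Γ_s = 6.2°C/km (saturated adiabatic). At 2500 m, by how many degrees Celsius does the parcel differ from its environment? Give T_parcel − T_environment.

Parcel:
  Dry to 1200 m: -9.8 × 0.8 km = -7.84°C, so T = -4.44°C.
  Saturated to 2500 m: -6.2 × 1.3 km = -8.06°C, so T = -12.5°C.
Environment:
  Environment, lower layer to 1400 m: -6.3 × 1 km = -6.3°C, so T = -2.9°C.
  Environment, upper layer to 2500 m: -3.5 × 1.1 km = -3.85°C, so T = -6.75°C.
T_parcel − T_env = -12.5 − (-6.75) = -5.75°C

-5.75°C (parcel cooler than environment)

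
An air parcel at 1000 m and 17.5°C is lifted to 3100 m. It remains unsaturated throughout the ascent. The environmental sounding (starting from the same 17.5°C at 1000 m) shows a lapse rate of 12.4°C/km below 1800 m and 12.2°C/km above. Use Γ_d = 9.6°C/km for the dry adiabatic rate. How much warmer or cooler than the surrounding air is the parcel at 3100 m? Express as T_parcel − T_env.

+5.62°C (parcel warmer than environment)

Parcel:
  Dry to 3100 m: -9.6 × 2.1 km = -20.16°C, so T = -2.66°C.
Environment:
  Environment, lower layer to 1800 m: -12.4 × 0.8 km = -9.92°C, so T = 7.58°C.
  Environment, upper layer to 3100 m: -12.2 × 1.3 km = -15.86°C, so T = -8.28°C.
T_parcel − T_env = -2.66 − (-8.28) = +5.62°C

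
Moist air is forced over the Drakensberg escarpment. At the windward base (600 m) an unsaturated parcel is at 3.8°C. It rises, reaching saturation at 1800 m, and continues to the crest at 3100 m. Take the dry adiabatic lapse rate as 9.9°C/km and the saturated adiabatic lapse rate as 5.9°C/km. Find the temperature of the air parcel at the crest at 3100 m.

Dry to 1800 m: -9.9 × 1.2 km = -11.88°C, so T = -8.08°C.
Saturated to 3100 m: -5.9 × 1.3 km = -7.67°C, so T = -15.75°C.

-15.75°C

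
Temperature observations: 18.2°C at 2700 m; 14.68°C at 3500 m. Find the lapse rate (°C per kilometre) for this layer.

4.4°C/km

Γ = −ΔT/Δz = (18.2 − 14.68) / (3500 − 2700) m
  = 3.52°C / 0.8 km = 4.4°C/km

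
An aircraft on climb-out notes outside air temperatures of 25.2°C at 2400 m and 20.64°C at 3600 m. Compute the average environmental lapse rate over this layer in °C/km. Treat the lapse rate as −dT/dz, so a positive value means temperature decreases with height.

Γ = −ΔT/Δz = (25.2 − 20.64) / (3600 − 2400) m
  = 4.56°C / 1.2 km = 3.8°C/km

3.8°C/km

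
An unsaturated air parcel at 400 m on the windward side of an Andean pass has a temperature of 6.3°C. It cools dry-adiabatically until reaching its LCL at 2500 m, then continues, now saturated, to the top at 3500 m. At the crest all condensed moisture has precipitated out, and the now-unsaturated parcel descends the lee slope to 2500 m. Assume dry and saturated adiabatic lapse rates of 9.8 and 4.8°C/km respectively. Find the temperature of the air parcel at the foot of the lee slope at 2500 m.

400 → 2500 m (dry, 9.8°C/km): ΔT = -9.8 × 2.1 = -20.58°C → T = -14.28°C
2500 → 3500 m (saturated, 4.8°C/km): ΔT = -4.8 × 1 = -4.8°C → T = -19.08°C
3500 → 2500 m (dry descent, 9.8°C/km): ΔT = +9.8 × 1 = +9.8°C → T = -9.28°C

-9.28°C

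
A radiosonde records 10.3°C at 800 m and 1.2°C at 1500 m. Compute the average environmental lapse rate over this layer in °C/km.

Γ = −ΔT/Δz = (10.3 − 1.2) / (1500 − 800) m
  = 9.1°C / 0.7 km = 13°C/km

13°C/km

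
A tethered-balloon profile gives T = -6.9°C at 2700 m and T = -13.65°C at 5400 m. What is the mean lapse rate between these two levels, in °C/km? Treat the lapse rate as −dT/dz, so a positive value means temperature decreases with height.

2.5°C/km

Γ = −ΔT/Δz = (-6.9 − (-13.65)) / (5400 − 2700) m
  = 6.75°C / 2.7 km = 2.5°C/km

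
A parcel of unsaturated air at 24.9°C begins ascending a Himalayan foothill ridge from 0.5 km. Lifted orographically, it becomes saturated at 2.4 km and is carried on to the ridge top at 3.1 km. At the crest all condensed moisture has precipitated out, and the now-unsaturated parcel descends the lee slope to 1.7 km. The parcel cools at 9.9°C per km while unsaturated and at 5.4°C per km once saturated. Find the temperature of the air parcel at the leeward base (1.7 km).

500 → 2400 m (dry, 9.9°C/km): ΔT = -9.9 × 1.9 = -18.81°C → T = 6.09°C
2400 → 3100 m (saturated, 5.4°C/km): ΔT = -5.4 × 0.7 = -3.78°C → T = 2.31°C
3100 → 1700 m (dry descent, 9.9°C/km): ΔT = +9.9 × 1.4 = +13.86°C → T = 16.17°C

16.17°C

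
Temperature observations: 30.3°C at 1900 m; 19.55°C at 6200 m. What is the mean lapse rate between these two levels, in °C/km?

2.5°C/km

Γ = −ΔT/Δz = (30.3 − 19.55) / (6200 − 1900) m
  = 10.75°C / 4.3 km = 2.5°C/km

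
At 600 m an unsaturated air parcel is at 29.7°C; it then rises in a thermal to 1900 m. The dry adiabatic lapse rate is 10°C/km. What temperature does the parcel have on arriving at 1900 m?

16.7°C

From 600 m to 1900 m (dry adiabatic): cools by 10 × 1.3 = 13°C, giving 16.7°C.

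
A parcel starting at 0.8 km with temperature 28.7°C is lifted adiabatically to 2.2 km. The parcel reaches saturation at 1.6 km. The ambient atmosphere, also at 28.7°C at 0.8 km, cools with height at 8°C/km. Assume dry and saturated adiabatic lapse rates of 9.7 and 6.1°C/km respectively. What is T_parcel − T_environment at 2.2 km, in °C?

-0.22°C (parcel cooler than environment)

Parcel:
  From 800 m to 1600 m (dry): cools by 9.7 × 0.8 = 7.76°C, giving 20.94°C.
  From 1600 m to 2200 m (saturated): cools by 6.1 × 0.6 = 3.66°C, giving 17.28°C.
Environment:
  From 800 m to 2200 m (environment): cools by 8 × 1.4 = 11.2°C, giving 17.5°C.
T_parcel − T_env = 17.28 − 17.5 = -0.22°C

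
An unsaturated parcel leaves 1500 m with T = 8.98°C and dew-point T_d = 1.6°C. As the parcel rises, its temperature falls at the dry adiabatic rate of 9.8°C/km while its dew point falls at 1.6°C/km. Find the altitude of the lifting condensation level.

T and T_d converge at 9.8 − 1.6 = 8.2°C per km
Height above start = (8.98 − 1.6) / 8.2 = 0.9 km
LCL altitude = 1500 m + 900 m = 2400 m

2400 m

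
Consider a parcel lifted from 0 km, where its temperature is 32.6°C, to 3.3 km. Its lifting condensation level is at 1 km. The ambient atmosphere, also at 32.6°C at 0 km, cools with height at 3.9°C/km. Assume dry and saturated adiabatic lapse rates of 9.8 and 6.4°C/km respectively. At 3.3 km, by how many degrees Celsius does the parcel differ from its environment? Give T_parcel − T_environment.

Parcel:
  Dry to 1000 m: -9.8 × 1 km = -9.8°C, so T = 22.8°C.
  Saturated to 3300 m: -6.4 × 2.3 km = -14.72°C, so T = 8.08°C.
Environment:
  Environment to 3300 m: -3.9 × 3.3 km = -12.87°C, so T = 19.73°C.
T_parcel − T_env = 8.08 − 19.73 = -11.65°C

-11.65°C (parcel cooler than environment)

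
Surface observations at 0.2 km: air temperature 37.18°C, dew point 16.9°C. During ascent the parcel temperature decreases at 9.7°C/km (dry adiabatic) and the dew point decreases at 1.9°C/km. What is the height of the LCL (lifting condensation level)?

2.8 km

T and T_d converge at 9.7 − 1.9 = 7.8°C per km
Height above start = (37.18 − 16.9) / 7.8 = 2.6 km
LCL altitude = 200 m + 2600 m = 2800 m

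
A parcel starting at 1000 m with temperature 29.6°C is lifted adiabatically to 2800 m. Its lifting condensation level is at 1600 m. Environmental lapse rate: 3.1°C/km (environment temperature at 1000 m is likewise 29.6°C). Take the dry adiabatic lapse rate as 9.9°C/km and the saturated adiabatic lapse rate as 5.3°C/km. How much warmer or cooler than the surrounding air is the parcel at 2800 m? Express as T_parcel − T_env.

Parcel:
  1000 → 1600 m (dry, 9.9°C/km): ΔT = -9.9 × 0.6 = -5.94°C → T = 23.66°C
  1600 → 2800 m (saturated, 5.3°C/km): ΔT = -5.3 × 1.2 = -6.36°C → T = 17.3°C
Environment:
  1000 → 2800 m (environment, 3.1°C/km): ΔT = -3.1 × 1.8 = -5.58°C → T = 24.02°C
T_parcel − T_env = 17.3 − 24.02 = -6.72°C

-6.72°C (parcel cooler than environment)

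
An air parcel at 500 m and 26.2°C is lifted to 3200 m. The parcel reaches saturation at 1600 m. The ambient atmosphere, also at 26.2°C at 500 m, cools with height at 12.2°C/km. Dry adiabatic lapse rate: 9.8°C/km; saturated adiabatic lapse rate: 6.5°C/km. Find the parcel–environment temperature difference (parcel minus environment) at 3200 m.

Parcel:
  From 500 m to 1600 m (dry): cools by 9.8 × 1.1 = 10.78°C, giving 15.42°C.
  From 1600 m to 3200 m (saturated): cools by 6.5 × 1.6 = 10.4°C, giving 5.02°C.
Environment:
  From 500 m to 3200 m (environment): cools by 12.2 × 2.7 = 32.94°C, giving -6.74°C.
T_parcel − T_env = 5.02 − (-6.74) = +11.76°C

+11.76°C (parcel warmer than environment)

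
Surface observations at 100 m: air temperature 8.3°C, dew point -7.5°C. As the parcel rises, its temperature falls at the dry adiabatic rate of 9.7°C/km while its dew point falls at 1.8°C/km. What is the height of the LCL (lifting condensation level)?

2100 m

T and T_d converge at 9.7 − 1.8 = 7.9°C per km
Height above start = (8.3 − (-7.5)) / 7.9 = 2 km
LCL altitude = 100 m + 2000 m = 2100 m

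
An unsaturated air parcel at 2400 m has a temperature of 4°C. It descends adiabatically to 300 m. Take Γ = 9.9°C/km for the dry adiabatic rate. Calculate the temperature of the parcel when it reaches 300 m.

2400–300 m, dry adiabatic: Δz = 2.1 km ⇒ ΔT = +20.79°C; T = 24.79°C

24.79°C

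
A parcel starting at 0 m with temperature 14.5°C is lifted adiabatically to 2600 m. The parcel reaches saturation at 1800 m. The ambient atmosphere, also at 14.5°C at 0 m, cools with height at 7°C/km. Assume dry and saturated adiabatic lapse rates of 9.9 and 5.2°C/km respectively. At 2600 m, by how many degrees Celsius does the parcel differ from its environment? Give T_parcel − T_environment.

-3.78°C (parcel cooler than environment)

Parcel:
  Dry to 1800 m: -9.9 × 1.8 km = -17.82°C, so T = -3.32°C.
  Saturated to 2600 m: -5.2 × 0.8 km = -4.16°C, so T = -7.48°C.
Environment:
  Environment to 2600 m: -7 × 2.6 km = -18.2°C, so T = -3.7°C.
T_parcel − T_env = -7.48 − (-3.7) = -3.78°C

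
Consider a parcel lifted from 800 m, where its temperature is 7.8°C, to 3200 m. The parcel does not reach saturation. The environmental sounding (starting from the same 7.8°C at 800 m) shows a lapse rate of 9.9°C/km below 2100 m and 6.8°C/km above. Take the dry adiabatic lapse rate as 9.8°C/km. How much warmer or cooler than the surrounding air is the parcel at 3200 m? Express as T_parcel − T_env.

-3.17°C (parcel cooler than environment)

Parcel:
  From 800 m to 3200 m (dry): cools by 9.8 × 2.4 = 23.52°C, giving -15.72°C.
Environment:
  From 800 m to 2100 m (environment, lower layer): cools by 9.9 × 1.3 = 12.87°C, giving -5.07°C.
  From 2100 m to 3200 m (environment, upper layer): cools by 6.8 × 1.1 = 7.48°C, giving -12.55°C.
T_parcel − T_env = -15.72 − (-12.55) = -3.17°C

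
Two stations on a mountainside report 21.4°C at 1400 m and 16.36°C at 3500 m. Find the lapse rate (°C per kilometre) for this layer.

2.4°C/km

Γ = −ΔT/Δz = (21.4 − 16.36) / (3500 − 1400) m
  = 5.04°C / 2.1 km = 2.4°C/km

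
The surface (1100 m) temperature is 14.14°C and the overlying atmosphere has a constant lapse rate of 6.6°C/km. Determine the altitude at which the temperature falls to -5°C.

4000 m

Height above start = (14.14 − (-5)) / 6.6 = 2.9 km
Altitude = 1100 m + 2900 m = 4000 m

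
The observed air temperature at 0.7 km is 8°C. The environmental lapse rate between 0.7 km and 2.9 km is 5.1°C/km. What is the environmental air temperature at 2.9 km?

-3.22°C

700 → 2900 m (environmental, 5.1°C/km): ΔT = -5.1 × 2.2 = -11.22°C → T = -3.22°C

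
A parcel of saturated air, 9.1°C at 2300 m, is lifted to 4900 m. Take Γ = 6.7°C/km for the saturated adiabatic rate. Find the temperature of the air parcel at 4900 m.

2300 → 4900 m (saturated adiabatic, 6.7°C/km): ΔT = -6.7 × 2.6 = -17.42°C → T = -8.32°C

-8.32°C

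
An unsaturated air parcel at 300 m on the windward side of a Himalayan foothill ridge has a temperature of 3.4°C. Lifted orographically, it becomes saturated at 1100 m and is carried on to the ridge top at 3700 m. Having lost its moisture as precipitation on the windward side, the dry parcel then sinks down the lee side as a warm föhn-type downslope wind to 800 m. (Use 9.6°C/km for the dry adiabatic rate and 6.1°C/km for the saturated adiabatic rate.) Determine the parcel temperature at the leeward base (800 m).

7.7°C

300–1100 m, dry: Δz = 0.8 km ⇒ ΔT = -7.68°C; T = -4.28°C
1100–3700 m, saturated: Δz = 2.6 km ⇒ ΔT = -15.86°C; T = -20.14°C
3700–800 m, dry descent: Δz = 2.9 km ⇒ ΔT = +27.84°C; T = 7.7°C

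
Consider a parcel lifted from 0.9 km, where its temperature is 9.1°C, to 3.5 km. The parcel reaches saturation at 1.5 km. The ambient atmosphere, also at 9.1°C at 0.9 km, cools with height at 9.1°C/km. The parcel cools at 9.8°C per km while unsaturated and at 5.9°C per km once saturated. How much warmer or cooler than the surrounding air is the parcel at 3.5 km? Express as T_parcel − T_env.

Parcel:
  900 → 1500 m (dry, 9.8°C/km): ΔT = -9.8 × 0.6 = -5.88°C → T = 3.22°C
  1500 → 3500 m (saturated, 5.9°C/km): ΔT = -5.9 × 2 = -11.8°C → T = -8.58°C
Environment:
  900 → 3500 m (environment, 9.1°C/km): ΔT = -9.1 × 2.6 = -23.66°C → T = -14.56°C
T_parcel − T_env = -8.58 − (-14.56) = +5.98°C

+5.98°C (parcel warmer than environment)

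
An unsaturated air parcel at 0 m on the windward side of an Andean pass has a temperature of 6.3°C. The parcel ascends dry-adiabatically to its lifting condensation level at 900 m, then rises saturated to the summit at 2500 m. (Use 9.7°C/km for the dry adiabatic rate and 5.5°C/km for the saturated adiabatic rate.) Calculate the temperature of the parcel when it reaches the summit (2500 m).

0–900 m, dry: Δz = 0.9 km ⇒ ΔT = -8.73°C; T = -2.43°C
900–2500 m, saturated: Δz = 1.6 km ⇒ ΔT = -8.8°C; T = -11.23°C

-11.23°C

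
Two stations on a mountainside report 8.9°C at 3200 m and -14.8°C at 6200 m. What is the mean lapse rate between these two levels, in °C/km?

7.9°C/km

Γ = −ΔT/Δz = (8.9 − (-14.8)) / (6200 − 3200) m
  = 23.7°C / 3 km = 7.9°C/km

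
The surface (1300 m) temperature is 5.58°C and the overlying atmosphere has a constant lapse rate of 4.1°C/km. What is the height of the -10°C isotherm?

Height above start = (5.58 − (-10)) / 4.1 = 3.8 km
Altitude = 1300 m + 3800 m = 5100 m

5100 m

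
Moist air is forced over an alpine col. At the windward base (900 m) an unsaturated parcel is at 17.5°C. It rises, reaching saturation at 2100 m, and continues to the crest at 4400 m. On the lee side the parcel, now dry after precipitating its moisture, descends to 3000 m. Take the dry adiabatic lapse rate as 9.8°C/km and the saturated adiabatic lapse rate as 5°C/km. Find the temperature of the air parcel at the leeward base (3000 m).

Dry to 2100 m: -9.8 × 1.2 km = -11.76°C, so T = 5.74°C.
Saturated to 4400 m: -5 × 2.3 km = -11.5°C, so T = -5.76°C.
Dry descent to 3000 m: +9.8 × 1.4 km = +13.72°C, so T = 7.96°C.

7.96°C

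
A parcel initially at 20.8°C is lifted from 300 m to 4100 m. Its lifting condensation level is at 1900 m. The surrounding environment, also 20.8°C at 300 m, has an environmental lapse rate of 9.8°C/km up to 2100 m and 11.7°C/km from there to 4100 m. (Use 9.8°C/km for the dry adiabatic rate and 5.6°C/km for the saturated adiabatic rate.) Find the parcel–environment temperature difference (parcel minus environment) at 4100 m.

Parcel:
  300–1900 m, dry: Δz = 1.6 km ⇒ ΔT = -15.68°C; T = 5.12°C
  1900–4100 m, saturated: Δz = 2.2 km ⇒ ΔT = -12.32°C; T = -7.2°C
Environment:
  300–2100 m, environment, lower layer: Δz = 1.8 km ⇒ ΔT = -17.64°C; T = 3.16°C
  2100–4100 m, environment, upper layer: Δz = 2 km ⇒ ΔT = -23.4°C; T = -20.24°C
T_parcel − T_env = -7.2 − (-20.24) = +13.04°C

+13.04°C (parcel warmer than environment)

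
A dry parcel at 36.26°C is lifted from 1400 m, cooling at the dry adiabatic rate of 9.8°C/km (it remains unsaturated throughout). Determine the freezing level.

5100 m

Height above start = (36.26 − 0) / 9.8 = 3.7 km
Altitude = 1400 m + 3700 m = 5100 m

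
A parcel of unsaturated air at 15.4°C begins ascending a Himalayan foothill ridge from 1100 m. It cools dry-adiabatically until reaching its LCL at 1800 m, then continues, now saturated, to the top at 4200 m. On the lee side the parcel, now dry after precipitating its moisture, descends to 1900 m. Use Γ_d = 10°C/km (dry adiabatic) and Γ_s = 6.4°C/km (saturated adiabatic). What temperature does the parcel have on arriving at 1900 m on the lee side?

Dry to 1800 m: -10 × 0.7 km = -7°C, so T = 8.4°C.
Saturated to 4200 m: -6.4 × 2.4 km = -15.36°C, so T = -6.96°C.
Dry descent to 1900 m: +10 × 2.3 km = +23°C, so T = 16.04°C.

16.04°C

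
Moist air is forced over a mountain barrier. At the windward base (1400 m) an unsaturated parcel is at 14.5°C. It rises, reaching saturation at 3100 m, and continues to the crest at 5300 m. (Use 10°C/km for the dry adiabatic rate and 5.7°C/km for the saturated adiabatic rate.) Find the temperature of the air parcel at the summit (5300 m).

Dry to 3100 m: -10 × 1.7 km = -17°C, so T = -2.5°C.
Saturated to 5300 m: -5.7 × 2.2 km = -12.54°C, so T = -15.04°C.

-15.04°C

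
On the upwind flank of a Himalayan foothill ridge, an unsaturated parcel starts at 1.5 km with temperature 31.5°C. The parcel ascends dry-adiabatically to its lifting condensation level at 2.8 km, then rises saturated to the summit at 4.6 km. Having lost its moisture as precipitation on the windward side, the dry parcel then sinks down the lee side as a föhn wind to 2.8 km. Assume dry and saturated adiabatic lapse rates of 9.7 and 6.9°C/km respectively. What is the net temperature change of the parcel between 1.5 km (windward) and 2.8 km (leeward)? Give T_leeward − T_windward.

-7.57°C

1500 → 2800 m (dry, 9.7°C/km): ΔT = -9.7 × 1.3 = -12.61°C → T = 18.89°C
2800 → 4600 m (saturated, 6.9°C/km): ΔT = -6.9 × 1.8 = -12.42°C → T = 6.47°C
4600 → 2800 m (dry descent, 9.7°C/km): ΔT = +9.7 × 1.8 = +17.46°C → T = 23.93°C
Net change vs windward start: 23.93 − 31.5 = -7.57°C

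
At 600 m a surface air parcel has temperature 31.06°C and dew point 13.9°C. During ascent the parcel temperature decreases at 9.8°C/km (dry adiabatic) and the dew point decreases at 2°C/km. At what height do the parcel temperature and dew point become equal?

T and T_d converge at 9.8 − 2 = 7.8°C per km
Height above start = (31.06 − 13.9) / 7.8 = 2.2 km
LCL altitude = 600 m + 2200 m = 2800 m

2800 m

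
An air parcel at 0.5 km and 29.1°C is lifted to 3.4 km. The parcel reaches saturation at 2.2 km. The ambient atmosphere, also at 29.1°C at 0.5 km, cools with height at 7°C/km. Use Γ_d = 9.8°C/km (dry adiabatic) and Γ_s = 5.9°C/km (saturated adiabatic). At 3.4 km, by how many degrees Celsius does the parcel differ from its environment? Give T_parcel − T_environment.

-3.44°C (parcel cooler than environment)

Parcel:
  500 → 2200 m (dry, 9.8°C/km): ΔT = -9.8 × 1.7 = -16.66°C → T = 12.44°C
  2200 → 3400 m (saturated, 5.9°C/km): ΔT = -5.9 × 1.2 = -7.08°C → T = 5.36°C
Environment:
  500 → 3400 m (environment, 7°C/km): ΔT = -7 × 2.9 = -20.3°C → T = 8.8°C
T_parcel − T_env = 5.36 − 8.8 = -3.44°C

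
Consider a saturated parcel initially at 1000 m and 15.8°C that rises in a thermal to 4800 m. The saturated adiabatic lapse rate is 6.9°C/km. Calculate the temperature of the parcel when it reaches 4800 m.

-10.42°C

1000 → 4800 m (saturated adiabatic, 6.9°C/km): ΔT = -6.9 × 3.8 = -26.22°C → T = -10.42°C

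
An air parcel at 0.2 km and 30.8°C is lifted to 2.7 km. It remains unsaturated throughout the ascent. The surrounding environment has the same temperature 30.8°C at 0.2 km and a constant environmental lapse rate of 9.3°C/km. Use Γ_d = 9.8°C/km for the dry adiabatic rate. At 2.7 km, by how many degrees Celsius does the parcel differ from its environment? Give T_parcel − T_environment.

Parcel:
  Dry to 2700 m: -9.8 × 2.5 km = -24.5°C, so T = 6.3°C.
Environment:
  Environment to 2700 m: -9.3 × 2.5 km = -23.25°C, so T = 7.55°C.
T_parcel − T_env = 6.3 − 7.55 = -1.25°C

-1.25°C (parcel cooler than environment)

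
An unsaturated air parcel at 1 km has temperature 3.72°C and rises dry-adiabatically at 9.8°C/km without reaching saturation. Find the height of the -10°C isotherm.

Height above start = (3.72 − (-10)) / 9.8 = 1.4 km
Altitude = 1000 m + 1400 m = 2400 m

2.4 km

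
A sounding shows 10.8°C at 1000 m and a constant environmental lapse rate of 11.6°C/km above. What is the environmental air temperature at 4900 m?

1000 → 4900 m (environmental, 11.6°C/km): ΔT = -11.6 × 3.9 = -45.24°C → T = -34.44°C

-34.44°C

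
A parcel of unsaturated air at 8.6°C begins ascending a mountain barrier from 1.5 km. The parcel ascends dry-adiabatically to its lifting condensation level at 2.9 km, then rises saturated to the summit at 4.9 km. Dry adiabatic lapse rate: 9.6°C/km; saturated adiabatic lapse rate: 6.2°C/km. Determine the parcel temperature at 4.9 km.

-17.24°C

Dry to 2900 m: -9.6 × 1.4 km = -13.44°C, so T = -4.84°C.
Saturated to 4900 m: -6.2 × 2 km = -12.4°C, so T = -17.24°C.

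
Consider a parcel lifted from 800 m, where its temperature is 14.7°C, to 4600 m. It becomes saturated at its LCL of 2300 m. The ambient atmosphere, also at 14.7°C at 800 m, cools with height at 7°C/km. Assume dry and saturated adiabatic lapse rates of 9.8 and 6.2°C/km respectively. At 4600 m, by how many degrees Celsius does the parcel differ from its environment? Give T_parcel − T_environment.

Parcel:
  800 → 2300 m (dry, 9.8°C/km): ΔT = -9.8 × 1.5 = -14.7°C → T = 0°C
  2300 → 4600 m (saturated, 6.2°C/km): ΔT = -6.2 × 2.3 = -14.26°C → T = -14.26°C
Environment:
  800 → 4600 m (environment, 7°C/km): ΔT = -7 × 3.8 = -26.6°C → T = -11.9°C
T_parcel − T_env = -14.26 − (-11.9) = -2.36°C

-2.36°C (parcel cooler than environment)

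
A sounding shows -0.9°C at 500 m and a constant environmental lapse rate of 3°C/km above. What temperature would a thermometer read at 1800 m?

Environmental to 1800 m: -3 × 1.3 km = -3.9°C, so T = -4.8°C.

-4.8°C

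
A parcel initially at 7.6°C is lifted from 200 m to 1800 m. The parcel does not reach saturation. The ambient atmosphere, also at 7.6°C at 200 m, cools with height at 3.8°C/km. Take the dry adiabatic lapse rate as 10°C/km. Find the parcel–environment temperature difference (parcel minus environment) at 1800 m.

Parcel:
  200 → 1800 m (dry, 10°C/km): ΔT = -10 × 1.6 = -16°C → T = -8.4°C
Environment:
  200 → 1800 m (environment, 3.8°C/km): ΔT = -3.8 × 1.6 = -6.08°C → T = 1.52°C
T_parcel − T_env = -8.4 − 1.52 = -9.92°C

-9.92°C (parcel cooler than environment)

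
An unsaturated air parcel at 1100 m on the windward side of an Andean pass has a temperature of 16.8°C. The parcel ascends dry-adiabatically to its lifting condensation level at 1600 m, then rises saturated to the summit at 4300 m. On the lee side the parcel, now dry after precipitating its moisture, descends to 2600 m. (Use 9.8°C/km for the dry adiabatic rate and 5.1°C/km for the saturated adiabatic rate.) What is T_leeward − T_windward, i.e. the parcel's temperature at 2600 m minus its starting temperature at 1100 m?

-2.01°C

Dry to 1600 m: -9.8 × 0.5 km = -4.9°C, so T = 11.9°C.
Saturated to 4300 m: -5.1 × 2.7 km = -13.77°C, so T = -1.87°C.
Dry descent to 2600 m: +9.8 × 1.7 km = +16.66°C, so T = 14.79°C.
Net change vs windward start: 14.79 − 16.8 = -2.01°C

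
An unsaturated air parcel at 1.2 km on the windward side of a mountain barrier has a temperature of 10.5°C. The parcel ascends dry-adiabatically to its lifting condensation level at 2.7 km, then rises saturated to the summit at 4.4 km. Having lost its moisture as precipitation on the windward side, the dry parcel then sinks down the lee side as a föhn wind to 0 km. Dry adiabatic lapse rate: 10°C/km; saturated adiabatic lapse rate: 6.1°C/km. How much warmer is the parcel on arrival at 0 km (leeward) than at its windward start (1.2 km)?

+18.63°C

From 1200 m to 2700 m (dry): cools by 10 × 1.5 = 15°C, giving -4.5°C.
From 2700 m to 4400 m (saturated): cools by 6.1 × 1.7 = 10.37°C, giving -14.87°C.
From 4400 m to 0 m (dry descent): warms by 10 × 4.4 = 44°C, giving 29.13°C.
Net change vs windward start: 29.13 − 10.5 = +18.63°C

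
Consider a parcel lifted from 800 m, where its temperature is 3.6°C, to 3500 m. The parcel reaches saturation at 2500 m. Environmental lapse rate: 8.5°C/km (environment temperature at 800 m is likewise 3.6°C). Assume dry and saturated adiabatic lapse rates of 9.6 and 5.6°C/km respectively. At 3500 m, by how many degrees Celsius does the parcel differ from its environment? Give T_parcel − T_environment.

Parcel:
  800 → 2500 m (dry, 9.6°C/km): ΔT = -9.6 × 1.7 = -16.32°C → T = -12.72°C
  2500 → 3500 m (saturated, 5.6°C/km): ΔT = -5.6 × 1 = -5.6°C → T = -18.32°C
Environment:
  800 → 3500 m (environment, 8.5°C/km): ΔT = -8.5 × 2.7 = -22.95°C → T = -19.35°C
T_parcel − T_env = -18.32 − (-19.35) = +1.03°C

+1.03°C (parcel warmer than environment)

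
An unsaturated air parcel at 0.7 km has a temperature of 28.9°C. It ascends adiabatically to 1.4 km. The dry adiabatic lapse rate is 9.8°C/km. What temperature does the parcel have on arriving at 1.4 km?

22.04°C

Dry adiabatic to 1400 m: -9.8 × 0.7 km = -6.86°C, so T = 22.04°C.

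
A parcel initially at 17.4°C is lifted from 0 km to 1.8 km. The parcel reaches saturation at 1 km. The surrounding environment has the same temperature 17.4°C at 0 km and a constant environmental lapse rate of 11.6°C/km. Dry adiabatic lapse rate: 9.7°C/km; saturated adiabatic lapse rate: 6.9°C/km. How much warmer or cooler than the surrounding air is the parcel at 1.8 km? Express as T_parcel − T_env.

+5.66°C (parcel warmer than environment)

Parcel:
  Dry to 1000 m: -9.7 × 1 km = -9.7°C, so T = 7.7°C.
  Saturated to 1800 m: -6.9 × 0.8 km = -5.52°C, so T = 2.18°C.
Environment:
  Environment to 1800 m: -11.6 × 1.8 km = -20.88°C, so T = -3.48°C.
T_parcel − T_env = 2.18 − (-3.48) = +5.66°C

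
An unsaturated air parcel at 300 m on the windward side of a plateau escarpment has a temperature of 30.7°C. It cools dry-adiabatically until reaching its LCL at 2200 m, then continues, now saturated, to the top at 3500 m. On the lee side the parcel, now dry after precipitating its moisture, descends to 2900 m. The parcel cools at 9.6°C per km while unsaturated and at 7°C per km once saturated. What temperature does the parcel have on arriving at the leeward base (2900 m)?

300 → 2200 m (dry, 9.6°C/km): ΔT = -9.6 × 1.9 = -18.24°C → T = 12.46°C
2200 → 3500 m (saturated, 7°C/km): ΔT = -7 × 1.3 = -9.1°C → T = 3.36°C
3500 → 2900 m (dry descent, 9.6°C/km): ΔT = +9.6 × 0.6 = +5.76°C → T = 9.12°C

9.12°C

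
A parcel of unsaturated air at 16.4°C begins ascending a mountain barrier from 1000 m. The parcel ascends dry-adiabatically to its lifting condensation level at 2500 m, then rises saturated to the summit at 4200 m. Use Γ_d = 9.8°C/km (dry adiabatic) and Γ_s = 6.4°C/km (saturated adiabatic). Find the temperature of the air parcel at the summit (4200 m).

1000–2500 m, dry: Δz = 1.5 km ⇒ ΔT = -14.7°C; T = 1.7°C
2500–4200 m, saturated: Δz = 1.7 km ⇒ ΔT = -10.88°C; T = -9.18°C

-9.18°C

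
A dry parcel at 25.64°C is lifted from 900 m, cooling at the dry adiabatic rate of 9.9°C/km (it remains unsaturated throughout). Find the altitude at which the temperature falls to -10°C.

Height above start = (25.64 − (-10)) / 9.9 = 3.6 km
Altitude = 900 m + 3600 m = 4500 m

4500 m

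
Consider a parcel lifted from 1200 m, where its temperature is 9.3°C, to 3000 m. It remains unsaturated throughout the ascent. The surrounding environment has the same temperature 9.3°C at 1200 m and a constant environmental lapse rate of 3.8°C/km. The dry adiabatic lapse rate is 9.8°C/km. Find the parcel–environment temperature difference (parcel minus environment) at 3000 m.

Parcel:
  1200 → 3000 m (dry, 9.8°C/km): ΔT = -9.8 × 1.8 = -17.64°C → T = -8.34°C
Environment:
  1200 → 3000 m (environment, 3.8°C/km): ΔT = -3.8 × 1.8 = -6.84°C → T = 2.46°C
T_parcel − T_env = -8.34 − 2.46 = -10.8°C

-10.8°C (parcel cooler than environment)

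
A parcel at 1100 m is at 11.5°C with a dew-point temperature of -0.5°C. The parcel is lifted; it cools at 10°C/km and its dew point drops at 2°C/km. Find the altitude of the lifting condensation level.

T and T_d converge at 10 − 2 = 8°C per km
Height above start = (11.5 − (-0.5)) / 8 = 1.5 km
LCL altitude = 1100 m + 1500 m = 2600 m

2600 m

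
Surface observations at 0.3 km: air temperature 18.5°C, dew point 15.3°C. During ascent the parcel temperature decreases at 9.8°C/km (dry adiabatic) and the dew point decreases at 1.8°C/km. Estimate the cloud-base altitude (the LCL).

T and T_d converge at 9.8 − 1.8 = 8°C per km
Height above start = (18.5 − 15.3) / 8 = 0.4 km
LCL altitude = 300 m + 400 m = 700 m

0.7 km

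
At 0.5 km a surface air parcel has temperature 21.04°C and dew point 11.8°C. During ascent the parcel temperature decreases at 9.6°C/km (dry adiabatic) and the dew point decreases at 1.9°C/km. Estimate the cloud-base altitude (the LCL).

1.7 km

T and T_d converge at 9.6 − 1.9 = 7.7°C per km
Height above start = (21.04 − 11.8) / 7.7 = 1.2 km
LCL altitude = 500 m + 1200 m = 1700 m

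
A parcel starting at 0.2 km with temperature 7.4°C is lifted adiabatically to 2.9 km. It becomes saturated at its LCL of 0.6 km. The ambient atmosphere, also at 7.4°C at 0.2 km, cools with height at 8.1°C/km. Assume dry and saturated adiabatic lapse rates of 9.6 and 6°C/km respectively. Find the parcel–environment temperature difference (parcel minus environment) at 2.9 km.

Parcel:
  200–600 m, dry: Δz = 0.4 km ⇒ ΔT = -3.84°C; T = 3.56°C
  600–2900 m, saturated: Δz = 2.3 km ⇒ ΔT = -13.8°C; T = -10.24°C
Environment:
  200–2900 m, environment: Δz = 2.7 km ⇒ ΔT = -21.87°C; T = -14.47°C
T_parcel − T_env = -10.24 − (-14.47) = +4.23°C

+4.23°C (parcel warmer than environment)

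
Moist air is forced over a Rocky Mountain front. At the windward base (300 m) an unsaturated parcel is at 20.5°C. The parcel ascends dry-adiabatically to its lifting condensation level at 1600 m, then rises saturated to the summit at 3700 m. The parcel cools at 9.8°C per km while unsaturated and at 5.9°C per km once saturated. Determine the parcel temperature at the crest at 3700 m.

-4.63°C

300 → 1600 m (dry, 9.8°C/km): ΔT = -9.8 × 1.3 = -12.74°C → T = 7.76°C
1600 → 3700 m (saturated, 5.9°C/km): ΔT = -5.9 × 2.1 = -12.39°C → T = -4.63°C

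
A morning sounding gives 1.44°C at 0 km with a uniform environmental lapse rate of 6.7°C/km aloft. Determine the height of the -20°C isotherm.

Height above start = (1.44 − (-20)) / 6.7 = 3.2 km
Altitude = 0 m + 3200 m = 3200 m

3.2 km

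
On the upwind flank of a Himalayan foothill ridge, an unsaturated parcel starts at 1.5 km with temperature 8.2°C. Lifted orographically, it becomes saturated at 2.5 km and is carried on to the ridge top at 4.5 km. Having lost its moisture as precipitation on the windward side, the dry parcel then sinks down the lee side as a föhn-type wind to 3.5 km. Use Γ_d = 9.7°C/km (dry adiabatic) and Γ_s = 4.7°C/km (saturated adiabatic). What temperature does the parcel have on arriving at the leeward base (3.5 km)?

From 1500 m to 2500 m (dry): cools by 9.7 × 1 = 9.7°C, giving -1.5°C.
From 2500 m to 4500 m (saturated): cools by 4.7 × 2 = 9.4°C, giving -10.9°C.
From 4500 m to 3500 m (dry descent): warms by 9.7 × 1 = 9.7°C, giving -1.2°C.

-1.2°C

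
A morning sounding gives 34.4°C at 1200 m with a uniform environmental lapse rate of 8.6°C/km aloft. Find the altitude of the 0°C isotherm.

Height above start = (34.4 − 0) / 8.6 = 4 km
Altitude = 1200 m + 4000 m = 5200 m

5200 m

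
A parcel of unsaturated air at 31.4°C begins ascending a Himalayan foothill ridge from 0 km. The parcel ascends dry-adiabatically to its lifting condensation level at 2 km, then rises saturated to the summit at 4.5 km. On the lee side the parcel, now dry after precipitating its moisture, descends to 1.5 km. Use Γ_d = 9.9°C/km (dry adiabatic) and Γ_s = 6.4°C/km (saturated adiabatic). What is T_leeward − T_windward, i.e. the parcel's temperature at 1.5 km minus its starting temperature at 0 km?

0 → 2000 m (dry, 9.9°C/km): ΔT = -9.9 × 2 = -19.8°C → T = 11.6°C
2000 → 4500 m (saturated, 6.4°C/km): ΔT = -6.4 × 2.5 = -16°C → T = -4.4°C
4500 → 1500 m (dry descent, 9.9°C/km): ΔT = +9.9 × 3 = +29.7°C → T = 25.3°C
Net change vs windward start: 25.3 − 31.4 = -6.1°C

-6.1°C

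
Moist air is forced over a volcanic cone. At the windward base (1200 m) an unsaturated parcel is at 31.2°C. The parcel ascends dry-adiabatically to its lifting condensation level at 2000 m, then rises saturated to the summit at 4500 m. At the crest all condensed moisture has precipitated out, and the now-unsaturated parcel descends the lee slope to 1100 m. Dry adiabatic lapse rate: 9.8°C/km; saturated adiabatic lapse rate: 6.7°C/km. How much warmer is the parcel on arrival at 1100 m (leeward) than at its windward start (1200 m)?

1200 → 2000 m (dry, 9.8°C/km): ΔT = -9.8 × 0.8 = -7.84°C → T = 23.36°C
2000 → 4500 m (saturated, 6.7°C/km): ΔT = -6.7 × 2.5 = -16.75°C → T = 6.61°C
4500 → 1100 m (dry descent, 9.8°C/km): ΔT = +9.8 × 3.4 = +33.32°C → T = 39.93°C
Net change vs windward start: 39.93 − 31.2 = +8.73°C

+8.73°C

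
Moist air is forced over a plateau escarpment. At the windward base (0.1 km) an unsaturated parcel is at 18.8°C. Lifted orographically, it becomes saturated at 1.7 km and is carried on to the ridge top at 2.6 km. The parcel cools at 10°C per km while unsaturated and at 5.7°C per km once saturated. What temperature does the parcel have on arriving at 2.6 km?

-2.33°C

100 → 1700 m (dry, 10°C/km): ΔT = -10 × 1.6 = -16°C → T = 2.8°C
1700 → 2600 m (saturated, 5.7°C/km): ΔT = -5.7 × 0.9 = -5.13°C → T = -2.33°C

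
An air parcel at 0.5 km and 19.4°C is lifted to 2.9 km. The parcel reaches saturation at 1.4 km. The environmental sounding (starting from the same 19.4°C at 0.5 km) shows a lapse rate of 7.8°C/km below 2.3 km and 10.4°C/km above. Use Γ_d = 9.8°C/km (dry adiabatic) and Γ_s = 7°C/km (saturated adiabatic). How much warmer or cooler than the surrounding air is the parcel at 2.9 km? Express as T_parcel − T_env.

Parcel:
  500 → 1400 m (dry, 9.8°C/km): ΔT = -9.8 × 0.9 = -8.82°C → T = 10.58°C
  1400 → 2900 m (saturated, 7°C/km): ΔT = -7 × 1.5 = -10.5°C → T = 0.08°C
Environment:
  500 → 2300 m (environment, lower layer, 7.8°C/km): ΔT = -7.8 × 1.8 = -14.04°C → T = 5.36°C
  2300 → 2900 m (environment, upper layer, 10.4°C/km): ΔT = -10.4 × 0.6 = -6.24°C → T = -0.88°C
T_parcel − T_env = 0.08 − (-0.88) = +0.96°C

+0.96°C (parcel warmer than environment)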